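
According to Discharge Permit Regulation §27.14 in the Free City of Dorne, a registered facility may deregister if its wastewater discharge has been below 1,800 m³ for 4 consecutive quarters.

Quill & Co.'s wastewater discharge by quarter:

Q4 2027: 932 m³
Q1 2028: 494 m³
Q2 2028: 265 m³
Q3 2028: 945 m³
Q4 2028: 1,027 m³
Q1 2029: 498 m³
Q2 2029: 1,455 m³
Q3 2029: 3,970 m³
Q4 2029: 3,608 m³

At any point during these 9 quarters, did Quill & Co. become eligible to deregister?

Quarters below 1,800 m³: Q4 2027, Q1 2028, Q2 2028, Q3 2028, Q4 2028, Q1 2029, Q2 2029.
Longest run of consecutive quarters below the threshold: 7.
7 ≥ 4, so Quill & Co. became eligible.

Yes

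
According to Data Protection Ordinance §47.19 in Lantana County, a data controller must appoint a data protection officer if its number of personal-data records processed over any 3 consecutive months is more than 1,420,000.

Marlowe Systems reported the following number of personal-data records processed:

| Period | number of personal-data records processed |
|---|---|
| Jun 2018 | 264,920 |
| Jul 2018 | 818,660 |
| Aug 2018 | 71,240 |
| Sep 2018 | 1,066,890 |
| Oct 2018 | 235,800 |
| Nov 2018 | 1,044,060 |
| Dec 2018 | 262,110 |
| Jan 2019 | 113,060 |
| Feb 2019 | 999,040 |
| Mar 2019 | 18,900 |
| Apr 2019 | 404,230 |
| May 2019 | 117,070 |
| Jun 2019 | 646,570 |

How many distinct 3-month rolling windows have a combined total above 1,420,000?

Jun 2018–Aug 2018: 264,920 + 818,660 + 71,240 = 1,154,820 (under)
Jul 2018–Sep 2018: 818,660 + 71,240 + 1,066,890 = 1,956,790 (over)
Aug 2018–Oct 2018: 71,240 + 1,066,890 + 235,800 = 1,373,930 (under)
Sep 2018–Nov 2018: 1,066,890 + 235,800 + 1,044,060 = 2,346,750 (over)
Oct 2018–Dec 2018: 235,800 + 1,044,060 + 262,110 = 1,541,970 (over)
Nov 2018–Jan 2019: 1,044,060 + 262,110 + 113,060 = 1,419,230 (under)
Dec 2018–Feb 2019: 262,110 + 113,060 + 999,040 = 1,374,210 (under)
Jan 2019–Mar 2019: 113,060 + 999,040 + 18,900 = 1,131,000 (under)
Feb 2019–Apr 2019: 999,040 + 18,900 + 404,230 = 1,422,170 (over)
Mar 2019–May 2019: 18,900 + 404,230 + 117,070 = 540,200 (under)
Apr 2019–Jun 2019: 404,230 + 117,070 + 646,570 = 1,167,870 (under)
4 windows exceed the threshold.

4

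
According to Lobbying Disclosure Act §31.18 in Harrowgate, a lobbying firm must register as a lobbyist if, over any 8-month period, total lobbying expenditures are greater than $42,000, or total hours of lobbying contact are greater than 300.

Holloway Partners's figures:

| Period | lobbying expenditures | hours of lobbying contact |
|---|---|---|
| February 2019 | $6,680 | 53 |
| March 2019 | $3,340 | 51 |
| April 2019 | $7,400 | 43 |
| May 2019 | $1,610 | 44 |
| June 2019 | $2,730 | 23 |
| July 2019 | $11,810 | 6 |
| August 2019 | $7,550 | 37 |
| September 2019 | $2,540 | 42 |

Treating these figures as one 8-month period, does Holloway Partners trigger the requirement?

Total lobbying expenditures: $6,680 + $3,340 + $7,400 + $1,610 + $2,730 + $11,810 + $7,550 + $2,540 = $43,660 (> $42,000).
Total hours of lobbying contact: 53 + 51 + 43 + 44 + 23 + 6 + 37 + 42 = 299 (≤ 300).
The test is 'or': at least one threshold is exceeded.

Yes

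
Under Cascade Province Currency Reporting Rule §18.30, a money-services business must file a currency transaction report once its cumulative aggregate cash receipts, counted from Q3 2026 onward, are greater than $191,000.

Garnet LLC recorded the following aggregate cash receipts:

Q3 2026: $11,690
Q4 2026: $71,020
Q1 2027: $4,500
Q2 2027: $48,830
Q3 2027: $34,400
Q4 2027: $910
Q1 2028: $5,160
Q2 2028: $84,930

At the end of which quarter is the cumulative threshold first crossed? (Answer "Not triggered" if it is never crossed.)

Through Q3 2026: $11,690
Through Q4 2026: $82,710
Through Q1 2027: $87,210
Through Q2 2027: $136,040
Through Q3 2027: $170,440
Through Q4 2027: $171,350
Through Q1 2028: $176,510
Through Q2 2028: $261,440 ← exceeds threshold

Q2 2028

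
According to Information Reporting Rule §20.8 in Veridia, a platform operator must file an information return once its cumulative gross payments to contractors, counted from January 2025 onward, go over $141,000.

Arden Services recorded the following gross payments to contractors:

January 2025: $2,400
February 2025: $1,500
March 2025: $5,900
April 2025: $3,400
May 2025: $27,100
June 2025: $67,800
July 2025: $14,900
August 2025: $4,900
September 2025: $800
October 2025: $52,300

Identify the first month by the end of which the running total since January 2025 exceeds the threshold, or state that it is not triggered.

October 2025

Through January 2025: $2,400
Through February 2025: $3,900
Through March 2025: $9,800
Through April 2025: $13,200
Through May 2025: $40,300
Through June 2025: $108,100
Through July 2025: $123,000
Through August 2025: $127,900
Through September 2025: $128,700
Through October 2025: $181,000 ← exceeds threshold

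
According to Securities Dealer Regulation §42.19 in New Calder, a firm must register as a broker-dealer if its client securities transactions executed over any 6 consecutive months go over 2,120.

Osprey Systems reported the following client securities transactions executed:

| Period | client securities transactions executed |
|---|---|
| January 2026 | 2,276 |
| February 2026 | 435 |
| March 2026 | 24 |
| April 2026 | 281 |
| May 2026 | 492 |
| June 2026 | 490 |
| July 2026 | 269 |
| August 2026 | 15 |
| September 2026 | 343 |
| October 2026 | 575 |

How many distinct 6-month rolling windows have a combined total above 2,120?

2

January 2026–June 2026: 2,276 + 435 + 24 + 281 + 492 + 490 = 3,998 (over)
February 2026–July 2026: 435 + 24 + 281 + 492 + 490 + 269 = 1,991 (under)
March 2026–August 2026: 24 + 281 + 492 + 490 + 269 + 15 = 1,571 (under)
April 2026–September 2026: 281 + 492 + 490 + 269 + 15 + 343 = 1,890 (under)
May 2026–October 2026: 492 + 490 + 269 + 15 + 343 + 575 = 2,184 (over)
2 windows exceed the threshold.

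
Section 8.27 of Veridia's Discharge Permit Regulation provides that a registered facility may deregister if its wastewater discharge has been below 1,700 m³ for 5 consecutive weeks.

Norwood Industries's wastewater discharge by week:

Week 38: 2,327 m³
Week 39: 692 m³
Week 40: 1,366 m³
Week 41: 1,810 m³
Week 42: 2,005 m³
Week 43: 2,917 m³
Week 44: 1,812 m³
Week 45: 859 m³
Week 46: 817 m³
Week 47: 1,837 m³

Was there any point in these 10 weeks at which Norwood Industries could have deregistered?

No

Weeks below 1,700 m³: Week 39, Week 40, Week 45, Week 46.
Longest run of consecutive weeks below the threshold: 2.
2 < 5, so Norwood Industries never became eligible.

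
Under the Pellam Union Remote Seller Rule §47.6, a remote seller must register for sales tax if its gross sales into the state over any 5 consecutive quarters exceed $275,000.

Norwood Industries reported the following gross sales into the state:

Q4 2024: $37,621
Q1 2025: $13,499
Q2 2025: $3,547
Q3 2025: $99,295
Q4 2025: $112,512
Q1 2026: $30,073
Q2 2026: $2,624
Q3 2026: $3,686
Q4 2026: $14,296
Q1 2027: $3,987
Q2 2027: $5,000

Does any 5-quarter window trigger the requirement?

No

Q4 2024–Q4 2025: $37,621 + $13,499 + $3,547 + $99,295 + $112,512 = $266,474 (under)
Q1 2025–Q1 2026: $13,499 + $3,547 + $99,295 + $112,512 + $30,073 = $258,926 (under)
Q2 2025–Q2 2026: $3,547 + $99,295 + $112,512 + $30,073 + $2,624 = $248,051 (under)
Q3 2025–Q3 2026: $99,295 + $112,512 + $30,073 + $2,624 + $3,686 = $248,190 (under)
Q4 2025–Q4 2026: $112,512 + $30,073 + $2,624 + $3,686 + $14,296 = $163,191 (under)
Q1 2026–Q1 2027: $30,073 + $2,624 + $3,686 + $14,296 + $3,987 = $54,666 (under)
Q2 2026–Q2 2027: $2,624 + $3,686 + $14,296 + $3,987 + $5,000 = $29,593 (under)
No window exceeds $275,000.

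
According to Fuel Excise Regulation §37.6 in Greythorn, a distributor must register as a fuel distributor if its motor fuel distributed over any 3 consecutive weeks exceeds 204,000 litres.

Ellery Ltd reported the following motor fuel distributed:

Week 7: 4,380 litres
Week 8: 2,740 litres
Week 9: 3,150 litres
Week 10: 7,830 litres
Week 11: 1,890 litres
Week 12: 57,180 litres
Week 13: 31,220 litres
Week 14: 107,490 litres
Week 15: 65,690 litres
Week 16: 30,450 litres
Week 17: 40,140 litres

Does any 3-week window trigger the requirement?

Week 7–Week 9: 4,380 litres + 2,740 litres + 3,150 litres = 10,270 litres (under)
Week 8–Week 10: 2,740 litres + 3,150 litres + 7,830 litres = 13,720 litres (under)
Week 9–Week 11: 3,150 litres + 7,830 litres + 1,890 litres = 12,870 litres (under)
Week 10–Week 12: 7,830 litres + 1,890 litres + 57,180 litres = 66,900 litres (under)
Week 11–Week 13: 1,890 litres + 57,180 litres + 31,220 litres = 90,290 litres (under)
Week 12–Week 14: 57,180 litres + 31,220 litres + 107,490 litres = 195,890 litres (under)
Week 13–Week 15: 31,220 litres + 107,490 litres + 65,690 litres = 204,400 litres (over)
Week 14–Week 16: 107,490 litres + 65,690 litres + 30,450 litres = 203,630 litres (under)
Week 15–Week 17: 65,690 litres + 30,450 litres + 40,140 litres = 136,280 litres (under)
At least one window exceeds 204,000 litres.

Yes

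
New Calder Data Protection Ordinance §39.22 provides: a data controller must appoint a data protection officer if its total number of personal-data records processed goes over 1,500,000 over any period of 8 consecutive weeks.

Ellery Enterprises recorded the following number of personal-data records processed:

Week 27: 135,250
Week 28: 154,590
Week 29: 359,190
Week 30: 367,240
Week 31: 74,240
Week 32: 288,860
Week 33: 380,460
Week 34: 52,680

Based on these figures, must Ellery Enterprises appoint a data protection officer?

Total number of personal-data records processed: 135,250 + 154,590 + 359,190 + 367,240 + 74,240 + 288,860 + 380,460 + 52,680 = 1,812,510.
1,812,510 > 1,500,000, so the threshold is exceeded.

Yes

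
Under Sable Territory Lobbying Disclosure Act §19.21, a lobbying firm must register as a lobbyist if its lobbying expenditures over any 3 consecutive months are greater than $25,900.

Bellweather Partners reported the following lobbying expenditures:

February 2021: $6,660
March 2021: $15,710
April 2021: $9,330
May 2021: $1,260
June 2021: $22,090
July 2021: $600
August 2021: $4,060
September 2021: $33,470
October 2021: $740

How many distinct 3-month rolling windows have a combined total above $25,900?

February 2021–April 2021: $6,660 + $15,710 + $9,330 = $31,700 (over)
March 2021–May 2021: $15,710 + $9,330 + $1,260 = $26,300 (over)
April 2021–June 2021: $9,330 + $1,260 + $22,090 = $32,680 (over)
May 2021–July 2021: $1,260 + $22,090 + $600 = $23,950 (under)
June 2021–August 2021: $22,090 + $600 + $4,060 = $26,750 (over)
July 2021–September 2021: $600 + $4,060 + $33,470 = $38,130 (over)
August 2021–October 2021: $4,060 + $33,470 + $740 = $38,270 (over)
6 windows exceed the threshold.

6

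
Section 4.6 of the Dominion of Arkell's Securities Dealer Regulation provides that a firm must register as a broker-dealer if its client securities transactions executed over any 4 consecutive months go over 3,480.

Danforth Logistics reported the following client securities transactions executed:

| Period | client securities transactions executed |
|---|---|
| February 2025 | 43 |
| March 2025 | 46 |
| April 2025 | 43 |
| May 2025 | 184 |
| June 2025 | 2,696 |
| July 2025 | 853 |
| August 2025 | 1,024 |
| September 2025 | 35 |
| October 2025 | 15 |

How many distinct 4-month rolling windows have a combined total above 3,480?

3

February 2025–May 2025: 43 + 46 + 43 + 184 = 316 (under)
March 2025–June 2025: 46 + 43 + 184 + 2,696 = 2,969 (under)
April 2025–July 2025: 43 + 184 + 2,696 + 853 = 3,776 (over)
May 2025–August 2025: 184 + 2,696 + 853 + 1,024 = 4,757 (over)
June 2025–September 2025: 2,696 + 853 + 1,024 + 35 = 4,608 (over)
July 2025–October 2025: 853 + 1,024 + 35 + 15 = 1,927 (under)
3 windows exceed the threshold.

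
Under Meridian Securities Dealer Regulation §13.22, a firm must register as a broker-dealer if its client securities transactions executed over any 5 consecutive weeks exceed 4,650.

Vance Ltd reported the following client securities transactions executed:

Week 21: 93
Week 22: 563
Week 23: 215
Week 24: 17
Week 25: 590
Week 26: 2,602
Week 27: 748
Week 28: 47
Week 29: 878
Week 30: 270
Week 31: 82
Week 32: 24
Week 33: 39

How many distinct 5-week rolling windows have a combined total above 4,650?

Week 21–Week 25: 93 + 563 + 215 + 17 + 590 = 1,478 (under)
Week 22–Week 26: 563 + 215 + 17 + 590 + 2,602 = 3,987 (under)
Week 23–Week 27: 215 + 17 + 590 + 2,602 + 748 = 4,172 (under)
Week 24–Week 28: 17 + 590 + 2,602 + 748 + 47 = 4,004 (under)
Week 25–Week 29: 590 + 2,602 + 748 + 47 + 878 = 4,865 (over)
Week 26–Week 30: 2,602 + 748 + 47 + 878 + 270 = 4,545 (under)
Week 27–Week 31: 748 + 47 + 878 + 270 + 82 = 2,025 (under)
Week 28–Week 32: 47 + 878 + 270 + 82 + 24 = 1,301 (under)
Week 29–Week 33: 878 + 270 + 82 + 24 + 39 = 1,293 (under)
1 window exceeds the threshold.

1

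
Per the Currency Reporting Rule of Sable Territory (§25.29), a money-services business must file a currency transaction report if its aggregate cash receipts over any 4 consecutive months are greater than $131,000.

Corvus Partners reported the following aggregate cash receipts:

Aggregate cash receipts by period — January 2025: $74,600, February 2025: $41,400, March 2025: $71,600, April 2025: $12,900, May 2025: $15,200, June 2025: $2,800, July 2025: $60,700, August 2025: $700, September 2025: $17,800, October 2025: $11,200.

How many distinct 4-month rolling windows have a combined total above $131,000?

January 2025–April 2025: $74,600 + $41,400 + $71,600 + $12,900 = $200,500 (over)
February 2025–May 2025: $41,400 + $71,600 + $12,900 + $15,200 = $141,100 (over)
March 2025–June 2025: $71,600 + $12,900 + $15,200 + $2,800 = $102,500 (under)
April 2025–July 2025: $12,900 + $15,200 + $2,800 + $60,700 = $91,600 (under)
May 2025–August 2025: $15,200 + $2,800 + $60,700 + $700 = $79,400 (under)
June 2025–September 2025: $2,800 + $60,700 + $700 + $17,800 = $82,000 (under)
July 2025–October 2025: $60,700 + $700 + $17,800 + $11,200 = $90,400 (under)
2 windows exceed the threshold.

2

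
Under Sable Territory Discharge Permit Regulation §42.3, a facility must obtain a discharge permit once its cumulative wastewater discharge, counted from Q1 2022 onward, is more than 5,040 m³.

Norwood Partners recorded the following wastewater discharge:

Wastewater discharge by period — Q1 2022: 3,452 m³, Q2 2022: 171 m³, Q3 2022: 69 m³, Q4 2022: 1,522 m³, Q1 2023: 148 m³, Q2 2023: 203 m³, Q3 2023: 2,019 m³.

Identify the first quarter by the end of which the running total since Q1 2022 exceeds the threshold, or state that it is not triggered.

Q4 2022

Through Q1 2022: 3,452 m³
Through Q2 2022: 3,623 m³
Through Q3 2022: 3,692 m³
Through Q4 2022: 5,214 m³ ← exceeds threshold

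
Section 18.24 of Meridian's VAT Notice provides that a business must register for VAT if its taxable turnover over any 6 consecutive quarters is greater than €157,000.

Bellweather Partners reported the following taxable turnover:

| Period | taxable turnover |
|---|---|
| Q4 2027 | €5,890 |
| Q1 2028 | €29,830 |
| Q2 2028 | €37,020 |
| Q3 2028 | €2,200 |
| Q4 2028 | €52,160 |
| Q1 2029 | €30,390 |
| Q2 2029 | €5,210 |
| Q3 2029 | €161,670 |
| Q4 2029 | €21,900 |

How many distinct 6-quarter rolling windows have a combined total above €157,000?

Q4 2027–Q1 2029: €5,890 + €29,830 + €37,020 + €2,200 + €52,160 + €30,390 = €157,490 (over)
Q1 2028–Q2 2029: €29,830 + €37,020 + €2,200 + €52,160 + €30,390 + €5,210 = €156,810 (under)
Q2 2028–Q3 2029: €37,020 + €2,200 + €52,160 + €30,390 + €5,210 + €161,670 = €288,650 (over)
Q3 2028–Q4 2029: €2,200 + €52,160 + €30,390 + €5,210 + €161,670 + €21,900 = €273,530 (over)
3 windows exceed the threshold.

3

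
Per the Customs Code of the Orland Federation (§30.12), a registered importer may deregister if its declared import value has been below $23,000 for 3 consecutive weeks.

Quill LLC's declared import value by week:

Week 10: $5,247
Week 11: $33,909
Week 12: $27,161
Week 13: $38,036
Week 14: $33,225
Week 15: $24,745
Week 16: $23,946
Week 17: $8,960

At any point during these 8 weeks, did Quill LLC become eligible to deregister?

Weeks below $23,000: Week 10, Week 17.
Longest run of consecutive weeks below the threshold: 1.
1 < 3, so Quill LLC never became eligible.

No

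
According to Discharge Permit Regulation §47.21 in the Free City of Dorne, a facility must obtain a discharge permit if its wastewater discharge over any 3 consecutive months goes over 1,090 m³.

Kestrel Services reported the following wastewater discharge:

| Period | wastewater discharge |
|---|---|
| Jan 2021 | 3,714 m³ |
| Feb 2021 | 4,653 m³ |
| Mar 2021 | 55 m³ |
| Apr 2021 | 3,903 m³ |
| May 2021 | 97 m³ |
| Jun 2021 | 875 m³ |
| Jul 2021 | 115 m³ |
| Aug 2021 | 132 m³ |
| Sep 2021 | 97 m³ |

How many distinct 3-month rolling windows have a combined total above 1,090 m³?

5

Jan 2021–Mar 2021: 3,714 m³ + 4,653 m³ + 55 m³ = 8,422 m³ (over)
Feb 2021–Apr 2021: 4,653 m³ + 55 m³ + 3,903 m³ = 8,611 m³ (over)
Mar 2021–May 2021: 55 m³ + 3,903 m³ + 97 m³ = 4,055 m³ (over)
Apr 2021–Jun 2021: 3,903 m³ + 97 m³ + 875 m³ = 4,875 m³ (over)
May 2021–Jul 2021: 97 m³ + 875 m³ + 115 m³ = 1,087 m³ (under)
Jun 2021–Aug 2021: 875 m³ + 115 m³ + 132 m³ = 1,122 m³ (over)
Jul 2021–Sep 2021: 115 m³ + 132 m³ + 97 m³ = 344 m³ (under)
5 windows exceed the threshold.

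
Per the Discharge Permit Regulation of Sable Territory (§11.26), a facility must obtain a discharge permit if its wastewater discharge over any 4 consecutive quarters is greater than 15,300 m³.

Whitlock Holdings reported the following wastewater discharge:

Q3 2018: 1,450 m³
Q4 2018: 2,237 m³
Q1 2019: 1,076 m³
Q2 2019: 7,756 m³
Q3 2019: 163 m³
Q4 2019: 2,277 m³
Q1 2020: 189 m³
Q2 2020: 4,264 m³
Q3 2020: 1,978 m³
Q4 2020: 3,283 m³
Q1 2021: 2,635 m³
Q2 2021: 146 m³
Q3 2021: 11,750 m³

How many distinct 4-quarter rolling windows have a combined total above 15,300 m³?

1

Q3 2018–Q2 2019: 1,450 m³ + 2,237 m³ + 1,076 m³ + 7,756 m³ = 12,519 m³ (under)
Q4 2018–Q3 2019: 2,237 m³ + 1,076 m³ + 7,756 m³ + 163 m³ = 11,232 m³ (under)
Q1 2019–Q4 2019: 1,076 m³ + 7,756 m³ + 163 m³ + 2,277 m³ = 11,272 m³ (under)
Q2 2019–Q1 2020: 7,756 m³ + 163 m³ + 2,277 m³ + 189 m³ = 10,385 m³ (under)
Q3 2019–Q2 2020: 163 m³ + 2,277 m³ + 189 m³ + 4,264 m³ = 6,893 m³ (under)
Q4 2019–Q3 2020: 2,277 m³ + 189 m³ + 4,264 m³ + 1,978 m³ = 8,708 m³ (under)
Q1 2020–Q4 2020: 189 m³ + 4,264 m³ + 1,978 m³ + 3,283 m³ = 9,714 m³ (under)
Q2 2020–Q1 2021: 4,264 m³ + 1,978 m³ + 3,283 m³ + 2,635 m³ = 12,160 m³ (under)
Q3 2020–Q2 2021: 1,978 m³ + 3,283 m³ + 2,635 m³ + 146 m³ = 8,042 m³ (under)
Q4 2020–Q3 2021: 3,283 m³ + 2,635 m³ + 146 m³ + 11,750 m³ = 17,814 m³ (over)
1 window exceeds the threshold.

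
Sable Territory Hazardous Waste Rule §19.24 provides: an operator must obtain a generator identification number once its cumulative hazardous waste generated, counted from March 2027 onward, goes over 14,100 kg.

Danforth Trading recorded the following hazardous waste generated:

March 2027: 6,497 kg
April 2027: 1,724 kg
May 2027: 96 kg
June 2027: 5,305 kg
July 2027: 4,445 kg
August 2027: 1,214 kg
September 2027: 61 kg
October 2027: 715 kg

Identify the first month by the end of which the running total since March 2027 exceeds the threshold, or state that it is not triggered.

July 2027

Through March 2027: 6,497 kg
Through April 2027: 8,221 kg
Through May 2027: 8,317 kg
Through June 2027: 13,622 kg
Through July 2027: 18,067 kg ← exceeds threshold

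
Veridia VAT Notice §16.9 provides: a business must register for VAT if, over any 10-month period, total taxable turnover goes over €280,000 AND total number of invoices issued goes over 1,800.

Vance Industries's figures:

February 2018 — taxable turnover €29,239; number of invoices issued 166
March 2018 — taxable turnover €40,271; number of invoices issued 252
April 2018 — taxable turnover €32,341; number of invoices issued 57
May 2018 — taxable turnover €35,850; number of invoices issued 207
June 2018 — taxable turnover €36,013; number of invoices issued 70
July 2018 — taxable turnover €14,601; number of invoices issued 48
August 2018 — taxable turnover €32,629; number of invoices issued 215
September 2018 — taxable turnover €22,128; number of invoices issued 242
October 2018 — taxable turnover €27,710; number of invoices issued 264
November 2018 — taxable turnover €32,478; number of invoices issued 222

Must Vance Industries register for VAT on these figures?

No

Total taxable turnover: €29,239 + €40,271 + €32,341 + €35,850 + €36,013 + €14,601 + €32,629 + €22,128 + €27,710 + €32,478 = €303,260 (> €280,000).
Total number of invoices issued: 166 + 252 + 57 + 207 + 70 + 48 + 215 + 242 + 264 + 222 = 1,743 (≤ 1,800).
The test is 'and': the rule requires both, and at least one is not exceeded.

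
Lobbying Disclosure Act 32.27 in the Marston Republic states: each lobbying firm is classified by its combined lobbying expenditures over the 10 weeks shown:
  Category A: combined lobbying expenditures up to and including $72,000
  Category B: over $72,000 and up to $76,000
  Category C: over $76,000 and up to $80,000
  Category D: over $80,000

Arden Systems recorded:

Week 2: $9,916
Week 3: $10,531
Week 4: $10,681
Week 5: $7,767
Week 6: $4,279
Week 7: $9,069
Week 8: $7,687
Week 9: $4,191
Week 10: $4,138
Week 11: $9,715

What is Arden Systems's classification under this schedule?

Category C

Combined lobbying expenditures: $9,916 + $10,531 + $10,681 + $7,767 + $4,279 + $9,069 + $7,687 + $4,191 + $4,138 + $9,715 = $77,974.
$76,000 < $77,974 ≤ $80,000, so Category C applies.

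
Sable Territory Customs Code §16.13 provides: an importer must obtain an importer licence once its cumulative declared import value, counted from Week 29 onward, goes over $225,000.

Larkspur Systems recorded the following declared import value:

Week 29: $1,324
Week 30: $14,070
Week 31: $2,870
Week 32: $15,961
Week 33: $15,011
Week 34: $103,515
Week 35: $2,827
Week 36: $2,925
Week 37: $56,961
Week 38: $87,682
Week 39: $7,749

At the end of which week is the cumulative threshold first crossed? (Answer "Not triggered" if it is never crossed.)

Through Week 29: $1,324
Through Week 30: $15,394
Through Week 31: $18,264
Through Week 32: $34,225
Through Week 33: $49,236
Through Week 34: $152,751
Through Week 35: $155,578
Through Week 36: $158,503
Through Week 37: $215,464
Through Week 38: $303,146 ← exceeds threshold

Week 38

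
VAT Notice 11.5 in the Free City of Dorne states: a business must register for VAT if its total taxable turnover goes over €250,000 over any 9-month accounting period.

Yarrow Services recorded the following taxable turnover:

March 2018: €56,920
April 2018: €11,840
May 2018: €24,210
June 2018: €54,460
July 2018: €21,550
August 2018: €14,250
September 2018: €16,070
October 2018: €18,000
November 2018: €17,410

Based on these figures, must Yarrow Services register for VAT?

Total taxable turnover: €56,920 + €11,840 + €24,210 + €54,460 + €21,550 + €14,250 + €16,070 + €18,000 + €17,410 = €234,710.
€234,710 ≤ €250,000, so the threshold is not exceeded.

No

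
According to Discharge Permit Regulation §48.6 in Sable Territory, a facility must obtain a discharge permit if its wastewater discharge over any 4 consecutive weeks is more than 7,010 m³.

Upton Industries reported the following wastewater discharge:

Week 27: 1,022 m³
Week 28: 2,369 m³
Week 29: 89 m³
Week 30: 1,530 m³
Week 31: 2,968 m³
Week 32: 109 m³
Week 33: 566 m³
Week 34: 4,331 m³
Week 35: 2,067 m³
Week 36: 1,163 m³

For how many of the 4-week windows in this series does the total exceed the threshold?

3

Week 27–Week 30: 1,022 m³ + 2,369 m³ + 89 m³ + 1,530 m³ = 5,010 m³ (under)
Week 28–Week 31: 2,369 m³ + 89 m³ + 1,530 m³ + 2,968 m³ = 6,956 m³ (under)
Week 29–Week 32: 89 m³ + 1,530 m³ + 2,968 m³ + 109 m³ = 4,696 m³ (under)
Week 30–Week 33: 1,530 m³ + 2,968 m³ + 109 m³ + 566 m³ = 5,173 m³ (under)
Week 31–Week 34: 2,968 m³ + 109 m³ + 566 m³ + 4,331 m³ = 7,974 m³ (over)
Week 32–Week 35: 109 m³ + 566 m³ + 4,331 m³ + 2,067 m³ = 7,073 m³ (over)
Week 33–Week 36: 566 m³ + 4,331 m³ + 2,067 m³ + 1,163 m³ = 8,127 m³ (over)
3 windows exceed the threshold.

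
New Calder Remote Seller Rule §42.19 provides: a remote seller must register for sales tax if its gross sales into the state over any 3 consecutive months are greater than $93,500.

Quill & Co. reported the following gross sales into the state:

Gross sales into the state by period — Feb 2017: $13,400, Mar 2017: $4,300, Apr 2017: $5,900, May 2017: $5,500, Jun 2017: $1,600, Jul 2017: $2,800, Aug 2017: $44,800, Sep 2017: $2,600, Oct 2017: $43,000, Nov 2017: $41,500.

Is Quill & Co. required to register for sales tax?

Feb 2017–Apr 2017: $13,400 + $4,300 + $5,900 = $23,600 (under)
Mar 2017–May 2017: $4,300 + $5,900 + $5,500 = $15,700 (under)
Apr 2017–Jun 2017: $5,900 + $5,500 + $1,600 = $13,000 (under)
May 2017–Jul 2017: $5,500 + $1,600 + $2,800 = $9,900 (under)
Jun 2017–Aug 2017: $1,600 + $2,800 + $44,800 = $49,200 (under)
Jul 2017–Sep 2017: $2,800 + $44,800 + $2,600 = $50,200 (under)
Aug 2017–Oct 2017: $44,800 + $2,600 + $43,000 = $90,400 (under)
Sep 2017–Nov 2017: $2,600 + $43,000 + $41,500 = $87,100 (under)
No window exceeds $93,500.

No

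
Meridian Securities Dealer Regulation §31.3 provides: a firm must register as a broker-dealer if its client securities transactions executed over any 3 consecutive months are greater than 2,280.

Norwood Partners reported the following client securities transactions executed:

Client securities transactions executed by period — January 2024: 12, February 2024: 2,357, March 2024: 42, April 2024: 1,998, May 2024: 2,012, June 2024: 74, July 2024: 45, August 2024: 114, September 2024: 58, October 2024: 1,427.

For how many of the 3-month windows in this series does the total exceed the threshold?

4

January 2024–March 2024: 12 + 2,357 + 42 = 2,411 (over)
February 2024–April 2024: 2,357 + 42 + 1,998 = 4,397 (over)
March 2024–May 2024: 42 + 1,998 + 2,012 = 4,052 (over)
April 2024–June 2024: 1,998 + 2,012 + 74 = 4,084 (over)
May 2024–July 2024: 2,012 + 74 + 45 = 2,131 (under)
June 2024–August 2024: 74 + 45 + 114 = 233 (under)
July 2024–September 2024: 45 + 114 + 58 = 217 (under)
August 2024–October 2024: 114 + 58 + 1,427 = 1,599 (under)
4 windows exceed the threshold.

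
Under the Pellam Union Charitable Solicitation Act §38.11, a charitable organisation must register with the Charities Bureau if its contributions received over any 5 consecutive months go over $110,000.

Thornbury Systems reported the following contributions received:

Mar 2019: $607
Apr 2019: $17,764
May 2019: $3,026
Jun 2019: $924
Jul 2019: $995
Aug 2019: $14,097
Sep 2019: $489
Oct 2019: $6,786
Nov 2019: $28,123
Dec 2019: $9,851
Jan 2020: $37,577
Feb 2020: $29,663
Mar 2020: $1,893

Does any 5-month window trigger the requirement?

Mar 2019–Jul 2019: $607 + $17,764 + $3,026 + $924 + $995 = $23,316 (under)
Apr 2019–Aug 2019: $17,764 + $3,026 + $924 + $995 + $14,097 = $36,806 (under)
May 2019–Sep 2019: $3,026 + $924 + $995 + $14,097 + $489 = $19,531 (under)
Jun 2019–Oct 2019: $924 + $995 + $14,097 + $489 + $6,786 = $23,291 (under)
Jul 2019–Nov 2019: $995 + $14,097 + $489 + $6,786 + $28,123 = $50,490 (under)
Aug 2019–Dec 2019: $14,097 + $489 + $6,786 + $28,123 + $9,851 = $59,346 (under)
Sep 2019–Jan 2020: $489 + $6,786 + $28,123 + $9,851 + $37,577 = $82,826 (under)
Oct 2019–Feb 2020: $6,786 + $28,123 + $9,851 + $37,577 + $29,663 = $112,000 (over)
Nov 2019–Mar 2020: $28,123 + $9,851 + $37,577 + $29,663 + $1,893 = $107,107 (under)
At least one window exceeds $110,000.

Yes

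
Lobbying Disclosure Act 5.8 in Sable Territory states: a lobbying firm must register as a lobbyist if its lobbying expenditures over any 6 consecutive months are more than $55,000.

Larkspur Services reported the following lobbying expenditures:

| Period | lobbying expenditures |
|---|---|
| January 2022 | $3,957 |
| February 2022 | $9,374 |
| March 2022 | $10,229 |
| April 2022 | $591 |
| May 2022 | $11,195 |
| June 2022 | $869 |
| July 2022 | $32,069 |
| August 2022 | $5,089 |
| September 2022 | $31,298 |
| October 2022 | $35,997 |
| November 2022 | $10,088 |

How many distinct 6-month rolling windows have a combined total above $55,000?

January 2022–June 2022: $3,957 + $9,374 + $10,229 + $591 + $11,195 + $869 = $36,215 (under)
February 2022–July 2022: $9,374 + $10,229 + $591 + $11,195 + $869 + $32,069 = $64,327 (over)
March 2022–August 2022: $10,229 + $591 + $11,195 + $869 + $32,069 + $5,089 = $60,042 (over)
April 2022–September 2022: $591 + $11,195 + $869 + $32,069 + $5,089 + $31,298 = $81,111 (over)
May 2022–October 2022: $11,195 + $869 + $32,069 + $5,089 + $31,298 + $35,997 = $116,517 (over)
June 2022–November 2022: $869 + $32,069 + $5,089 + $31,298 + $35,997 + $10,088 = $115,410 (over)
5 windows exceed the threshold.

5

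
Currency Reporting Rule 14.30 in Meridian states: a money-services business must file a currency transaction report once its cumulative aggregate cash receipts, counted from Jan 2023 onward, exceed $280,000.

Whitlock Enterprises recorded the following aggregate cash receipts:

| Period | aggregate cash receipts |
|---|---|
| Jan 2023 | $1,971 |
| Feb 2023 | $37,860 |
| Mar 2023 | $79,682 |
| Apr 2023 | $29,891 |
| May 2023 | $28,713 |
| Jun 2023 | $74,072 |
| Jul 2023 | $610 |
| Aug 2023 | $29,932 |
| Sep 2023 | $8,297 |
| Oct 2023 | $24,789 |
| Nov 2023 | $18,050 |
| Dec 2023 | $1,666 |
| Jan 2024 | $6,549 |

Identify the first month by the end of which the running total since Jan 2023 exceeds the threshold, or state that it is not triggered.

Through Jan 2023: $1,971
Through Feb 2023: $39,831
Through Mar 2023: $119,513
Through Apr 2023: $149,404
Through May 2023: $178,117
Through Jun 2023: $252,189
Through Jul 2023: $252,799
Through Aug 2023: $282,731 ← exceeds threshold

Aug 2023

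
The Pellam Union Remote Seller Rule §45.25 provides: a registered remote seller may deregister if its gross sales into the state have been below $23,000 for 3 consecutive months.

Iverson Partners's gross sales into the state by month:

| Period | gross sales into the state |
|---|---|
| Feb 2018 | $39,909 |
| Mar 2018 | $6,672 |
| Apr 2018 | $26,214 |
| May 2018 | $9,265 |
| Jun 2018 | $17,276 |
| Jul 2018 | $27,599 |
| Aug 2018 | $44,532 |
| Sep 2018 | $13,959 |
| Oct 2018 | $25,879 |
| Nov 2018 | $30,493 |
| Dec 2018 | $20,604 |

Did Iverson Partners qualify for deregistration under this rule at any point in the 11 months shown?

Months below $23,000: Mar 2018, May 2018, Jun 2018, Sep 2018, Dec 2018.
Longest run of consecutive months below the threshold: 2.
2 < 3, so Iverson Partners never became eligible.

No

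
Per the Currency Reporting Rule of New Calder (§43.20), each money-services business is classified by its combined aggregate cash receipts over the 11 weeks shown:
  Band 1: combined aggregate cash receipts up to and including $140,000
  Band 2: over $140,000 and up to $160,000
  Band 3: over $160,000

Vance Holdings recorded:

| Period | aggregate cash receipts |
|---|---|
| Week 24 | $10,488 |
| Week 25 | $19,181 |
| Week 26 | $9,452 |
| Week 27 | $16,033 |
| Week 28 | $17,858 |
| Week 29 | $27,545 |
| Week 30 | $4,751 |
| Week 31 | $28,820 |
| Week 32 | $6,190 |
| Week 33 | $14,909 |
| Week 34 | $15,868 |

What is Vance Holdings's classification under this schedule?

Band 3

Combined aggregate cash receipts: $10,488 + $19,181 + $9,452 + $16,033 + $17,858 + $27,545 + $4,751 + $28,820 + $6,190 + $14,909 + $15,868 = $171,095.
$171,095 > $160,000, so Band 3 applies.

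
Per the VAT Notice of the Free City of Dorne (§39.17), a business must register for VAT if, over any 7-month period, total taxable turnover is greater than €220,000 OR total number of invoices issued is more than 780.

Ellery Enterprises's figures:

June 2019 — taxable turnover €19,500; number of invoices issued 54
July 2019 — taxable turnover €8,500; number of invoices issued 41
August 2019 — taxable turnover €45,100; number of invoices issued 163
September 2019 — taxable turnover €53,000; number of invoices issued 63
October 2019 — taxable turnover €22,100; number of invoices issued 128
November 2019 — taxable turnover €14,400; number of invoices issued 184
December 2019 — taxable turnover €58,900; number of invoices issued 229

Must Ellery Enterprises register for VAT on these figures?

Yes

Total taxable turnover: €19,500 + €8,500 + €45,100 + €53,000 + €22,100 + €14,400 + €58,900 = €221,500 (> €220,000).
Total number of invoices issued: 54 + 41 + 163 + 63 + 128 + 184 + 229 = 862 (> 780).
The test is 'or': at least one threshold is exceeded.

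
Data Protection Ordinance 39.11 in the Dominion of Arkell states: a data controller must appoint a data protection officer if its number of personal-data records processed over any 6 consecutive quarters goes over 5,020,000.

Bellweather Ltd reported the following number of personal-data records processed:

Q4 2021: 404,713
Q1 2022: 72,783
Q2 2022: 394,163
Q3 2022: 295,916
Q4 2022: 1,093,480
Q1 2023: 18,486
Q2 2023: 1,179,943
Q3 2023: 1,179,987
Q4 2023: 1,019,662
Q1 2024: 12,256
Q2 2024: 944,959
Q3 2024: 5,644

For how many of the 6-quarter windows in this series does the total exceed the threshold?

Q4 2021–Q1 2023: 404,713 + 72,783 + 394,163 + 295,916 + 1,093,480 + 18,486 = 2,279,541 (under)
Q1 2022–Q2 2023: 72,783 + 394,163 + 295,916 + 1,093,480 + 18,486 + 1,179,943 = 3,054,771 (under)
Q2 2022–Q3 2023: 394,163 + 295,916 + 1,093,480 + 18,486 + 1,179,943 + 1,179,987 = 4,161,975 (under)
Q3 2022–Q4 2023: 295,916 + 1,093,480 + 18,486 + 1,179,943 + 1,179,987 + 1,019,662 = 4,787,474 (under)
Q4 2022–Q1 2024: 1,093,480 + 18,486 + 1,179,943 + 1,179,987 + 1,019,662 + 12,256 = 4,503,814 (under)
Q1 2023–Q2 2024: 18,486 + 1,179,943 + 1,179,987 + 1,019,662 + 12,256 + 944,959 = 4,355,293 (under)
Q2 2023–Q3 2024: 1,179,943 + 1,179,987 + 1,019,662 + 12,256 + 944,959 + 5,644 = 4,342,451 (under)
0 windows exceed the threshold.

0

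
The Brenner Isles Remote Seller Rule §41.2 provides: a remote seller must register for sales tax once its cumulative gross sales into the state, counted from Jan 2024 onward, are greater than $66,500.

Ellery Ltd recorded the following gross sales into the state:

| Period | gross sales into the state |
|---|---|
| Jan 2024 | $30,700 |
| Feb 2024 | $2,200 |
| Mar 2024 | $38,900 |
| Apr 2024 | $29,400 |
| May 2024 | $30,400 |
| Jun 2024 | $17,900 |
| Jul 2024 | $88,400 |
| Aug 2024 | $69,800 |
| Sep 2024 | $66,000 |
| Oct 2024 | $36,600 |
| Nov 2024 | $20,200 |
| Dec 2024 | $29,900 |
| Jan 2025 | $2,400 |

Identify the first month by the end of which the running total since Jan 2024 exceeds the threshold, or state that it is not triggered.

Mar 2024

Through Jan 2024: $30,700
Through Feb 2024: $32,900
Through Mar 2024: $71,800 ← exceeds threshold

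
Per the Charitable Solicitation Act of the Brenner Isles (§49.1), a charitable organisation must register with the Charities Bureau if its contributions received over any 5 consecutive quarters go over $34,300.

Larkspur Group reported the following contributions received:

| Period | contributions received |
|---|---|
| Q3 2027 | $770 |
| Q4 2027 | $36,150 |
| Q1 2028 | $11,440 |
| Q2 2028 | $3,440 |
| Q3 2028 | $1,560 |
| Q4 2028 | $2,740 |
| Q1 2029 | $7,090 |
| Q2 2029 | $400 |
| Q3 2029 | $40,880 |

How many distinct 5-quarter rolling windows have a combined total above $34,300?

3

Q3 2027–Q3 2028: $770 + $36,150 + $11,440 + $3,440 + $1,560 = $53,360 (over)
Q4 2027–Q4 2028: $36,150 + $11,440 + $3,440 + $1,560 + $2,740 = $55,330 (over)
Q1 2028–Q1 2029: $11,440 + $3,440 + $1,560 + $2,740 + $7,090 = $26,270 (under)
Q2 2028–Q2 2029: $3,440 + $1,560 + $2,740 + $7,090 + $400 = $15,230 (under)
Q3 2028–Q3 2029: $1,560 + $2,740 + $7,090 + $400 + $40,880 = $52,670 (over)
3 windows exceed the threshold.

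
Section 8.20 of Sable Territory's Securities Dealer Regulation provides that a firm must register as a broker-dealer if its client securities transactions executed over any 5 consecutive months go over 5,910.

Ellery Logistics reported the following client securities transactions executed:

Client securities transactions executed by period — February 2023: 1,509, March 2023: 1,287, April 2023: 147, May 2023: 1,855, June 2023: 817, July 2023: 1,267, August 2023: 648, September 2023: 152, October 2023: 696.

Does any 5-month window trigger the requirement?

February 2023–June 2023: 1,509 + 1,287 + 147 + 1,855 + 817 = 5,615 (under)
March 2023–July 2023: 1,287 + 147 + 1,855 + 817 + 1,267 = 5,373 (under)
April 2023–August 2023: 147 + 1,855 + 817 + 1,267 + 648 = 4,734 (under)
May 2023–September 2023: 1,855 + 817 + 1,267 + 648 + 152 = 4,739 (under)
June 2023–October 2023: 817 + 1,267 + 648 + 152 + 696 = 3,580 (under)
No window exceeds 5,910.

No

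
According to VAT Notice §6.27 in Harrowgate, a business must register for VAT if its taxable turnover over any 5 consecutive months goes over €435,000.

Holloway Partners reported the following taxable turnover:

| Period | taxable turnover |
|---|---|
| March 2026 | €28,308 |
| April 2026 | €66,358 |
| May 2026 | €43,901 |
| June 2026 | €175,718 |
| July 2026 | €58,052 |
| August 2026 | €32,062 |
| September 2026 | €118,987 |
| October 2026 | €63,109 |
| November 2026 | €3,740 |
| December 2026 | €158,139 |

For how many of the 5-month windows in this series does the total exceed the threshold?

1

March 2026–July 2026: €28,308 + €66,358 + €43,901 + €175,718 + €58,052 = €372,337 (under)
April 2026–August 2026: €66,358 + €43,901 + €175,718 + €58,052 + €32,062 = €376,091 (under)
May 2026–September 2026: €43,901 + €175,718 + €58,052 + €32,062 + €118,987 = €428,720 (under)
June 2026–October 2026: €175,718 + €58,052 + €32,062 + €118,987 + €63,109 = €447,928 (over)
July 2026–November 2026: €58,052 + €32,062 + €118,987 + €63,109 + €3,740 = €275,950 (under)
August 2026–December 2026: €32,062 + €118,987 + €63,109 + €3,740 + €158,139 = €376,037 (under)
1 window exceeds the threshold.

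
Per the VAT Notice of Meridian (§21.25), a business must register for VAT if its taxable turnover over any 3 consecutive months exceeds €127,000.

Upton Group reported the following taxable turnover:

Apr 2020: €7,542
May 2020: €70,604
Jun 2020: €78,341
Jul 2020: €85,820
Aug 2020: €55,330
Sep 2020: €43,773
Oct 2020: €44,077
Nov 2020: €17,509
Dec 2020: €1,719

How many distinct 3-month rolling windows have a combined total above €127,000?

5

Apr 2020–Jun 2020: €7,542 + €70,604 + €78,341 = €156,487 (over)
May 2020–Jul 2020: €70,604 + €78,341 + €85,820 = €234,765 (over)
Jun 2020–Aug 2020: €78,341 + €85,820 + €55,330 = €219,491 (over)
Jul 2020–Sep 2020: €85,820 + €55,330 + €43,773 = €184,923 (over)
Aug 2020–Oct 2020: €55,330 + €43,773 + €44,077 = €143,180 (over)
Sep 2020–Nov 2020: €43,773 + €44,077 + €17,509 = €105,359 (under)
Oct 2020–Dec 2020: €44,077 + €17,509 + €1,719 = €63,305 (under)
5 windows exceed the threshold.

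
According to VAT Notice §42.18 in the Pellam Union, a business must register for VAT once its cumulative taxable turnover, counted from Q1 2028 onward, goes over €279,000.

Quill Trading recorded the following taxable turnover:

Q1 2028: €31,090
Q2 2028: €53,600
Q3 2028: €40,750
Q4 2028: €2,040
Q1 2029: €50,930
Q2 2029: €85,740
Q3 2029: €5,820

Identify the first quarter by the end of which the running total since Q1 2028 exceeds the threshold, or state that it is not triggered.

Not triggered

Through Q1 2028: €31,090
Through Q2 2028: €84,690
Through Q3 2028: €125,440
Through Q4 2028: €127,480
Through Q1 2029: €178,410
Through Q2 2029: €264,150
Through Q3 2029: €269,970
Final cumulative total €269,970 ≤ €279,000; the threshold is never exceeded.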